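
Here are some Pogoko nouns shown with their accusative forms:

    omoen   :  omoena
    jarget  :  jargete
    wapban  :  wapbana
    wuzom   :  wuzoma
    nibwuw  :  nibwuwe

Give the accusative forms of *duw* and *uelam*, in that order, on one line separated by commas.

The suffix is conditioned by the final consonant: -a when the stem ends in a nasal (*omoen*, *wapban*, *wuzom*); -e when the stem ends in a non-nasal consonant (*jarget*, *nibwuw*).
*duw* — final consonant /w/ (non-nasal) → -e → *duwe*.
The final consonant of *uelam* is /m/, which is a nasal, so the suffix is -a, giving *uelama*.

duwe, uelama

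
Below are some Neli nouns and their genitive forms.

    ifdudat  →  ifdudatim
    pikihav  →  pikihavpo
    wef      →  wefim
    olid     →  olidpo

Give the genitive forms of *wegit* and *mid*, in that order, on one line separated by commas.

wegitim, midpo

The pattern is voicing of the final consonant: -im when the stem ends in a voiceless consonant (*ifdudat*, *wef*); -po when the stem ends in a voiced consonant (*pikihav*, *olid*).
Since the final consonant of *wegit* is /t/ (voiceless), it takes -im, giving *wegitim*.
The final consonant of *mid* is /d/, which is voiced, so the suffix is -po, giving *midpo*.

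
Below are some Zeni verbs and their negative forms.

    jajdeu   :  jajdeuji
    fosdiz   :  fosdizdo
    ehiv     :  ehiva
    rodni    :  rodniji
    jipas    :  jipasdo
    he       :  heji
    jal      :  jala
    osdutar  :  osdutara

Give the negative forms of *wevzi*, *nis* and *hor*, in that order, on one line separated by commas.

The alternation tracks the final sound of the stem — -do when the stem ends in a sibilant (*fosdiz*, *jipas*); -a when the stem ends in a non-sibilant consonant (*ehiv*, *jal*, *osdutar*); -ji when the stem ends in a vowel (*jajdeu*, *rodni*, *he*).
*wevzi*: final sound = /i/, a vowel → -ji → *wevziji*.
*nis* — final sound /s/ (a sibilant) → -do → *nisdo*.
*hor* — final sound /r/ (a non-sibilant consonant) → -a → *hora*.

wevziji, nisdo, hora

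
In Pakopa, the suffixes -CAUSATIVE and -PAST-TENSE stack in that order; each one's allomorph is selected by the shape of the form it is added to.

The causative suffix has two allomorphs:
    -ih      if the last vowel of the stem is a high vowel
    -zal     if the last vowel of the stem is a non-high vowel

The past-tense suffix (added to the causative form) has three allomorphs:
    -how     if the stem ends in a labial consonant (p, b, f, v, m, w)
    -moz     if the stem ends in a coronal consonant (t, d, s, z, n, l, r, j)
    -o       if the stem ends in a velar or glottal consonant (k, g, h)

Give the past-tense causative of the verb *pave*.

pavezalmoz

The last vowel of *pave* is /e/, which is a non-high vowel, so the causative suffix is -zal, giving *pavezal*.
The causative form *pavezal* — final consonant /l/ (coronal) → -moz → *pavezalmoz*.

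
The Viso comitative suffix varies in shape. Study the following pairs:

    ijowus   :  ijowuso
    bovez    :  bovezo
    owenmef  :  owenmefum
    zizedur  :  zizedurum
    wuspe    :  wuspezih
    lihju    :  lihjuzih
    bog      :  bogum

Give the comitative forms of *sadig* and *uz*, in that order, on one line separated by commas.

sadigum, uzo

The alternation tracks the final sound of the stem — -o when the stem ends in a sibilant (*ijowus*, *bovez*); -um when the stem ends in a non-sibilant consonant (*owenmef*, *zizedur*, *bog*); -zih when the stem ends in a vowel (*wuspe*, *lihju*).
*sadig*: final sound = /g/, a non-sibilant consonant → -um → *sadigum*.
*uz* — final sound /z/ (a sibilant) → -o → *uzo*.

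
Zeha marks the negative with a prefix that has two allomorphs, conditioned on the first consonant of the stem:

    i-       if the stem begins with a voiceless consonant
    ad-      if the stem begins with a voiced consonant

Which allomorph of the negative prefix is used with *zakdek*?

*zakdek* — first consonant /z/ (voiced) → ad-.

ad-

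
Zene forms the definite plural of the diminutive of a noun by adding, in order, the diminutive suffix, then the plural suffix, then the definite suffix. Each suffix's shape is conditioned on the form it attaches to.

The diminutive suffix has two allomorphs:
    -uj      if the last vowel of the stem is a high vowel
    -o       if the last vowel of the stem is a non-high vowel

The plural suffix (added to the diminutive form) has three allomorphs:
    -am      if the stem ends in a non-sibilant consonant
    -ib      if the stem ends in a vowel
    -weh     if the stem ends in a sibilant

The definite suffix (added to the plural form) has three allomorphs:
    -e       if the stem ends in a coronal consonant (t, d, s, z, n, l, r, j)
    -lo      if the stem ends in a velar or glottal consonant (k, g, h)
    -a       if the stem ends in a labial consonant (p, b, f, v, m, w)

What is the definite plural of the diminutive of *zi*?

ziujama

Since the last vowel of *zi* is /i/ (a high vowel), it takes -uj, giving *ziuj*.
The diminutive form *ziuj* — final sound /j/ (a non-sibilant consonant) → -am → *ziujam*.
The plural form *ziujam* — final consonant /m/ (labial) → -a → *ziujama*.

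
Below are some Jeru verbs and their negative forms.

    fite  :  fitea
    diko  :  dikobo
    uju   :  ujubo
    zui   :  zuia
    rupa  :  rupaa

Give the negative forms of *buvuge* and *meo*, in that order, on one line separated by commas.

The alternation tracks the last vowel of the stem — -bo when the last vowel of the stem is a rounded vowel (*diko*, *uju*); -a when the last vowel of the stem is an unrounded vowel (*fite*, *zui*, *rupa*).
*buvuge* — last vowel /e/ (an unrounded vowel) → -a → *buvugea*.
The last vowel of *meo* is /o/, which is a rounded vowel, so the suffix is -bo, giving *meobo*.

buvugea, meobo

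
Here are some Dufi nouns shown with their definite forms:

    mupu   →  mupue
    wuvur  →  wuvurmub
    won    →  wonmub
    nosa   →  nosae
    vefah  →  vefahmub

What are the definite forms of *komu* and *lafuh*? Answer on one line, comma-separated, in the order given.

komue, lafuhmub

The pattern is consonant vs. vowel: -mub when the stem ends in a consonant (*wuvur*, *won*, *vefah*); -e when the stem ends in a vowel (*mupu*, *nosa*).
*komu*: final sound = /u/, a vowel → -e → *komue*.
*lafuh* — final sound /h/ (a consonant) → -mub → *lafuhmub*.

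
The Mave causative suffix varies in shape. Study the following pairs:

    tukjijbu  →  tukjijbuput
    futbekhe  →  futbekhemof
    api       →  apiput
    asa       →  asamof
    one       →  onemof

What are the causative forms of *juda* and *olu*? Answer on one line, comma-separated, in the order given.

The alternation tracks the last vowel of the stem — -put when the last vowel of the stem is a high vowel (*tukjijbu*, *api*); -mof when the last vowel of the stem is a non-high vowel (*futbekhe*, *asa*, *one*).
*juda*: last vowel = /a/, a non-high vowel → -mof → *judamof*.
The last vowel of *olu* is /u/, which is a high vowel, so the suffix is -put, giving *oluput*.

judamof, oluput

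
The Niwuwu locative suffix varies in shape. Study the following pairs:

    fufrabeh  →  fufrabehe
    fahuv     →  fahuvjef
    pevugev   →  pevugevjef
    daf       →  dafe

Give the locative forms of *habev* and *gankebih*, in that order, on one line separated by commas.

Looking at the final consonant of each stem: -e when the stem ends in a voiceless consonant (*fufrabeh*, *daf*); -jef when the stem ends in a voiced consonant (*fahuv*, *pevugev*).
The final consonant of *habev* is /v/, which is voiced, so the suffix is -jef, giving *habevjef*.
The final consonant of *gankebih* is /h/, which is voiceless, so the suffix is -e, giving *gankebihe*.

habevjef, gankebihe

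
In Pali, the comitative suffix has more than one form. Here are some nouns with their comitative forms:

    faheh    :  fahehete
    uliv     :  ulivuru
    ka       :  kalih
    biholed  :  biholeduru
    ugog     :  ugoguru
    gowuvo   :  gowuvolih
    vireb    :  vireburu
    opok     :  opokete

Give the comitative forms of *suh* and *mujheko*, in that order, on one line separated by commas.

The alternation tracks the final sound of the stem — -ete when the stem ends in a voiceless consonant (*faheh*, *opok*); -uru when the stem ends in a voiced consonant (*uliv*, *biholed*, *ugog*, *vireb*); -lih when the stem ends in a vowel (*ka*, *gowuvo*).
The final sound of *suh* is /h/, which is a voiceless consonant, so the suffix is -ete, giving *suhete*.
*mujheko*: final sound = /o/, a vowel → -lih → *mujhekolih*.

suhete, mujhekolih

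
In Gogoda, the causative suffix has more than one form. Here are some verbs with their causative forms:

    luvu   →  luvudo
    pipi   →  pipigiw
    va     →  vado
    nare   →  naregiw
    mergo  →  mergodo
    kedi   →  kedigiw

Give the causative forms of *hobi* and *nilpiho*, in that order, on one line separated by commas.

The pattern is front/back vowel harmony: -giw when the last vowel of the stem is a front vowel (*pipi*, *nare*, *kedi*); -do when the last vowel of the stem is a back vowel (*luvu*, *va*, *mergo*).
*hobi* — last vowel /i/ (a front vowel) → -giw → *hobigiw*.
*nilpiho* — last vowel /o/ (a back vowel) → -do → *nilpihodo*.

hobigiw, nilpihodo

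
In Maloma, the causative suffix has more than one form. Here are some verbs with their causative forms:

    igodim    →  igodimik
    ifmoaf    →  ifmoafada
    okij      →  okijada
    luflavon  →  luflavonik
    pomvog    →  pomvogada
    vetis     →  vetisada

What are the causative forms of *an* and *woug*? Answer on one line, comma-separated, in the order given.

The alternation tracks the final consonant of the stem — -ik when the stem ends in a nasal (*igodim*, *luflavon*); -ada when the stem ends in a non-nasal consonant (*ifmoaf*, *okij*, *pomvog*, *vetis*).
Since the final consonant of *an* is /n/ (a nasal), it takes -ik, giving *anik*.
*woug*: final consonant = /g/, non-nasal → -ada → *wougada*.

anik, wougada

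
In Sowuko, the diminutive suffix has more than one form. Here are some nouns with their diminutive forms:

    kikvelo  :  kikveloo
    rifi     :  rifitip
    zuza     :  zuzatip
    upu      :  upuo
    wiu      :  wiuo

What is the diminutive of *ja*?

jatip

The pattern is rounding harmony: -o when the last vowel of the stem is a rounded vowel (*kikvelo*, *upu*, *wiu*); -tip when the last vowel of the stem is an unrounded vowel (*rifi*, *zuza*).
The last vowel of *ja* is /a/, which is an unrounded vowel, so the suffix is -tip, giving *jatip*.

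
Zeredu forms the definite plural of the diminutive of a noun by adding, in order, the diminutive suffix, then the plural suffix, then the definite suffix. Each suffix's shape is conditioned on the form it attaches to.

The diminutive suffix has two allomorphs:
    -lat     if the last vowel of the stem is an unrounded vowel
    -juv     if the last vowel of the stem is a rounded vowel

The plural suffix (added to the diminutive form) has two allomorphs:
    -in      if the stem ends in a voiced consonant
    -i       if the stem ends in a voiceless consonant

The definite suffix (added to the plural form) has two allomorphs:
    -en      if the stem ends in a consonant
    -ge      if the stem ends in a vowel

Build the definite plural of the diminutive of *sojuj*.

sojujjuvinen

Since the last vowel of *sojuj* is /u/ (a rounded vowel), it takes -juv, giving *sojujjuv*.
Since the final consonant of the diminutive form *sojujjuv* is /v/ (voiced), it takes -in, giving *sojujjuvin*.
Since the final sound of the plural form *sojujjuvin* is /n/ (a consonant), it takes -en, giving *sojujjuvinen*.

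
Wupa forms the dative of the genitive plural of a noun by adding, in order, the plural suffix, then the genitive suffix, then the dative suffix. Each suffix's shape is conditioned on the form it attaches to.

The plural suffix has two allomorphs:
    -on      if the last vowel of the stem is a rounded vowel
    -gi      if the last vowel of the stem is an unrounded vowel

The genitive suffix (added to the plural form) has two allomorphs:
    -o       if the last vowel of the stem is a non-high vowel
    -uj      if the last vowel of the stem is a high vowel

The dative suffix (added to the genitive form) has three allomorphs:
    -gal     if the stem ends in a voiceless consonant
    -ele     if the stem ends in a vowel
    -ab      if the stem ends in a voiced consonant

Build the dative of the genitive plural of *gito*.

gitoonoele

Since the last vowel of *gito* is /o/ (a rounded vowel), it takes -on, giving *gitoon*.
The plural form *gitoon* — last vowel /o/ (a non-high vowel) → -o → *gitoono*.
The genitive form *gitoono* — final sound /o/ (a vowel) → -ele → *gitoonoele*.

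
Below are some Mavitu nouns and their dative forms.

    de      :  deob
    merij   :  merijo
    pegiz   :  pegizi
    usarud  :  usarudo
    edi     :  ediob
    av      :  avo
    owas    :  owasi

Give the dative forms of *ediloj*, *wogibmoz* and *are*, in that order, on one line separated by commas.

The suffix is conditioned by the final sound: -i when the stem ends in a sibilant (*pegiz*, *owas*); -o when the stem ends in a non-sibilant consonant (*merij*, *usarud*, *av*); -ob when the stem ends in a vowel (*de*, *edi*).
The final sound of *ediloj* is /j/, which is a non-sibilant consonant, so the suffix is -o, giving *edilojo*.
Since the final sound of *wogibmoz* is /z/ (a sibilant), it takes -i, giving *wogibmozi*.
*are*: final sound = /e/, a vowel → -ob → *areob*.

edilojo, wogibmozi, areob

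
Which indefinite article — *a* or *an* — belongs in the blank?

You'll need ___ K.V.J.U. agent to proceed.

a

The indefinite article is chosen by the initial *sound* of the following word, not its spelling.
The initialism *K.V.J.U.* is read letter by letter; the first letter, K, is pronounced /keɪ/, which begins with a consonant sound.
So the article is *a*: You'll need a K.V.J.U. agent to proceed.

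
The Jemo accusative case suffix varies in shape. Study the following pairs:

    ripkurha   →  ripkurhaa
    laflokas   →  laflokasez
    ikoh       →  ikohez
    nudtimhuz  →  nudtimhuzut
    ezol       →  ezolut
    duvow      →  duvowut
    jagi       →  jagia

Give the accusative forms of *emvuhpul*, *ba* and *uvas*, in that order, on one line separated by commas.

emvuhpulut, baa, uvasez

The pattern is voicing of the final sound: -ez when the stem ends in a voiceless consonant (*laflokas*, *ikoh*); -ut when the stem ends in a voiced consonant (*nudtimhuz*, *ezol*, *duvow*); -a when the stem ends in a vowel (*ripkurha*, *jagi*).
*emvuhpul*: final sound = /l/, a voiced consonant → -ut → *emvuhpulut*.
Since the final sound of *ba* is /a/ (a vowel), it takes -a, giving *baa*.
The final sound of *uvas* is /s/, which is a voiceless consonant, so the suffix is -ez, giving *uvasez*.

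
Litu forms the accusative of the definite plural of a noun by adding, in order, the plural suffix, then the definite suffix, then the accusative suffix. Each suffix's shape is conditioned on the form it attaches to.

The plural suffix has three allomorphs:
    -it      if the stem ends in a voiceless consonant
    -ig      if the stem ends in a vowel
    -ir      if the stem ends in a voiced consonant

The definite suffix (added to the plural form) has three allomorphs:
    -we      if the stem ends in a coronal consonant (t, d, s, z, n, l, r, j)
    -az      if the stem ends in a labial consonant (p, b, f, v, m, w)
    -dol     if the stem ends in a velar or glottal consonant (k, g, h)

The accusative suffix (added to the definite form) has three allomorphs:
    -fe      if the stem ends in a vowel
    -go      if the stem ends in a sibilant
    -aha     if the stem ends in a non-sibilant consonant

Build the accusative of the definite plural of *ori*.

oriigdolaha

*ori* — final sound /i/ (a vowel) → -ig → *oriig*.
The plural form *oriig*: final consonant = /g/, velar/glottal → -dol → *oriigdol*.
The definite form *oriigdol* — final sound /l/ (a non-sibilant consonant) → -aha → *oriigdolaha*.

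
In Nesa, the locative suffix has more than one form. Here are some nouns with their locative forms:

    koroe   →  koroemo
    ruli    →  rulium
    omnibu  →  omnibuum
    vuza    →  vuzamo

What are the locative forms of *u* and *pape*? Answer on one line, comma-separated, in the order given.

uum, papemo

The suffix is conditioned by the last vowel: -um when the last vowel of the stem is a high vowel (*ruli*, *omnibu*); -mo when the last vowel of the stem is a non-high vowel (*koroe*, *vuza*).
The last vowel of *u* is /u/, which is a high vowel, so the suffix is -um, giving *uum*.
The last vowel of *pape* is /e/, which is a non-high vowel, so the suffix is -mo, giving *papemo*.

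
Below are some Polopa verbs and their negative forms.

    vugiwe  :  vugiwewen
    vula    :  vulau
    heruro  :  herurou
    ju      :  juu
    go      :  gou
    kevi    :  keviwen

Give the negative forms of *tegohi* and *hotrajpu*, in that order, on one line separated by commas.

tegohiwen, hotrajpuu

Looking at the last vowel of each stem: -wen when the last vowel of the stem is a front vowel (*vugiwe*, *kevi*); -u when the last vowel of the stem is a back vowel (*vula*, *heruro*, *ju*, *go*).
*tegohi* — last vowel /i/ (a front vowel) → -wen → *tegohiwen*.
*hotrajpu* — last vowel /u/ (a back vowel) → -u → *hotrajpuu*.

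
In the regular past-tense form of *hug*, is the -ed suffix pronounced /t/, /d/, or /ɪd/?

/d/

The stem *hug* ends in a voiced sound other than /d/.
The -ed suffix is realized as /ɪd/ after /t, d/; as /t/ after other voiceless consonants; and as /d/ after other voiced sounds.
So -ed on *hug* is pronounced /d/.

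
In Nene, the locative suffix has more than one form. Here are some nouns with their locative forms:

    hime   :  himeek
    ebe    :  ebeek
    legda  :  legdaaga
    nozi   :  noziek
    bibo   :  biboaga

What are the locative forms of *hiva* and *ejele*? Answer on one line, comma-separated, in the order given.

hivaaga, ejeleek

The pattern is front/back vowel harmony: -ek when the last vowel of the stem is a front vowel (*hime*, *ebe*, *nozi*); -aga when the last vowel of the stem is a back vowel (*legda*, *bibo*).
*hiva*: last vowel = /a/, a back vowel → -aga → *hivaaga*.
Since the last vowel of *ejele* is /e/ (a front vowel), it takes -ek, giving *ejeleek*.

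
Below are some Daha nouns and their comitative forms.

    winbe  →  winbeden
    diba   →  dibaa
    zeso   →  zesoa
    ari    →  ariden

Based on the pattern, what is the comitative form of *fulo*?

The suffix is conditioned by the last vowel: -den when the last vowel of the stem is a front vowel (*winbe*, *ari*); -a when the last vowel of the stem is a back vowel (*diba*, *zeso*).
Since the last vowel of *fulo* is /o/ (a back vowel), it takes -a, giving *fuloa*.

fuloa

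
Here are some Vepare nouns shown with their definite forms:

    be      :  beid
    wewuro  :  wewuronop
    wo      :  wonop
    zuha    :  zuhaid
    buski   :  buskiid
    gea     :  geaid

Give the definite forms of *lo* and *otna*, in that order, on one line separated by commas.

The alternation tracks the last vowel of the stem — -nop when the last vowel of the stem is a rounded vowel (*wewuro*, *wo*); -id when the last vowel of the stem is an unrounded vowel (*be*, *zuha*, *buski*, *gea*).
Since the last vowel of *lo* is /o/ (a rounded vowel), it takes -nop, giving *lonop*.
*otna*: last vowel = /a/, an unrounded vowel → -id → *otnaid*.

lonop, otnaid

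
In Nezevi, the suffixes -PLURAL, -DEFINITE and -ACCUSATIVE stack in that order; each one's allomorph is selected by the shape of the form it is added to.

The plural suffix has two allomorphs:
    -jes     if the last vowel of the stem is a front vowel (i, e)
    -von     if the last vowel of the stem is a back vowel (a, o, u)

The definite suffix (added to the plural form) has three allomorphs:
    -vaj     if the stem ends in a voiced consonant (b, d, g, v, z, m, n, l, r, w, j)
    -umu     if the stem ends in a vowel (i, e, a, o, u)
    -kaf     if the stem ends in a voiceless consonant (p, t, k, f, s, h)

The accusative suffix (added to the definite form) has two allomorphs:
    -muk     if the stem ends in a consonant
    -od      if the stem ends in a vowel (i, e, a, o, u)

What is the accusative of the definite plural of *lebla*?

The last vowel of *lebla* is /a/, which is a back vowel, so the plural suffix is -von, giving *leblavon*.
The plural form *leblavon*: final sound = /n/, a voiced consonant → -vaj → *leblavonvaj*.
The definite form *leblavonvaj* — final sound /j/ (a consonant) → -muk → *leblavonvajmuk*.

leblavonvajmuk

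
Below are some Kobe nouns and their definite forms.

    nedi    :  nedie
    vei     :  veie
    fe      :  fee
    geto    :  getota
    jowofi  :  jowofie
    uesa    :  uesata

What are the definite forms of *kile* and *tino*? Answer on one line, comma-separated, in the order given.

Looking at the last vowel of each stem: -e when the last vowel of the stem is a front vowel (*nedi*, *vei*, *fe*, *jowofi*); -ta when the last vowel of the stem is a back vowel (*geto*, *uesa*).
The last vowel of *kile* is /e/, which is a front vowel, so the suffix is -e, giving *kilee*.
*tino*: last vowel = /o/, a back vowel → -ta → *tinota*.

kilee, tinota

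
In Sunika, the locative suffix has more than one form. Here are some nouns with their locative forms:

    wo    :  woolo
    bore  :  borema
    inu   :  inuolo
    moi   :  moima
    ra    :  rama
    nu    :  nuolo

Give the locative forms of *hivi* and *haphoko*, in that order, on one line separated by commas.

hivima, haphokoolo

The suffix is conditioned by the last vowel: -olo when the last vowel of the stem is a rounded vowel (*wo*, *inu*, *nu*); -ma when the last vowel of the stem is an unrounded vowel (*bore*, *moi*, *ra*).
*hivi* — last vowel /i/ (an unrounded vowel) → -ma → *hivima*.
The last vowel of *haphoko* is /o/, which is a rounded vowel, so the suffix is -olo, giving *haphokoolo*.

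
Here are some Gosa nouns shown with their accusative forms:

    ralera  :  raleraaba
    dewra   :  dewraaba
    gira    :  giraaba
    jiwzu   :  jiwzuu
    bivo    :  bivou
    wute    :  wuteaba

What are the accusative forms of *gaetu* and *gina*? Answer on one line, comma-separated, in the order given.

gaetuu, ginaaba

The suffix is conditioned by the last vowel: -u when the last vowel of the stem is a rounded vowel (*jiwzu*, *bivo*); -aba when the last vowel of the stem is an unrounded vowel (*ralera*, *dewra*, *gira*, *wute*).
*gaetu* — last vowel /u/ (a rounded vowel) → -u → *gaetuu*.
*gina*: last vowel = /a/, an unrounded vowel → -aba → *ginaaba*.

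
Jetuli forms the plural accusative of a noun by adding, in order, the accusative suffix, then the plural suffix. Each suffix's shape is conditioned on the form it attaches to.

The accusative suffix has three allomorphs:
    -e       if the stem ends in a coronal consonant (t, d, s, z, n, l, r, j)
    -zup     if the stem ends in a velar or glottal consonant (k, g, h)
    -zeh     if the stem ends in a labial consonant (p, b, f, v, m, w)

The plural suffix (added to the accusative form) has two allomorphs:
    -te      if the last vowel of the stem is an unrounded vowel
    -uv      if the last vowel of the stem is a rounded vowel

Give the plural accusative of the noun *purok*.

purokzupuv

*purok*: final consonant = /k/, velar/glottal → -zup → *purokzup*.
The accusative form *purokzup* — last vowel /u/ (a rounded vowel) → -uv → *purokzupuv*.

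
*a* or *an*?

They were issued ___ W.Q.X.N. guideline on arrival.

a

The indefinite article is chosen by the initial *sound* of the following word, not its spelling.
The initialism *W.Q.X.N.* is read letter by letter; the first letter, W, is pronounced /ˈdʌbəl.juː/, which begins with a consonant sound.
So the article is *a*: They were issued a W.Q.X.N. guideline on arrival.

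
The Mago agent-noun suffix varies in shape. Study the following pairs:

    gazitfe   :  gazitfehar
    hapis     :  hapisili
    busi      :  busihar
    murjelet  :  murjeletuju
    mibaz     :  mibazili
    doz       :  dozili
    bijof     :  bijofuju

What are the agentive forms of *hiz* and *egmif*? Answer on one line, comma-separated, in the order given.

hizili, egmifuju

The pattern is sibilance of the final sound: -ili when the stem ends in a sibilant (*hapis*, *mibaz*, *doz*); -uju when the stem ends in a non-sibilant consonant (*murjelet*, *bijof*); -har when the stem ends in a vowel (*gazitfe*, *busi*).
*hiz* — final sound /z/ (a sibilant) → -ili → *hizili*.
*egmif*: final sound = /f/, a non-sibilant consonant → -uju → *egmifuju*.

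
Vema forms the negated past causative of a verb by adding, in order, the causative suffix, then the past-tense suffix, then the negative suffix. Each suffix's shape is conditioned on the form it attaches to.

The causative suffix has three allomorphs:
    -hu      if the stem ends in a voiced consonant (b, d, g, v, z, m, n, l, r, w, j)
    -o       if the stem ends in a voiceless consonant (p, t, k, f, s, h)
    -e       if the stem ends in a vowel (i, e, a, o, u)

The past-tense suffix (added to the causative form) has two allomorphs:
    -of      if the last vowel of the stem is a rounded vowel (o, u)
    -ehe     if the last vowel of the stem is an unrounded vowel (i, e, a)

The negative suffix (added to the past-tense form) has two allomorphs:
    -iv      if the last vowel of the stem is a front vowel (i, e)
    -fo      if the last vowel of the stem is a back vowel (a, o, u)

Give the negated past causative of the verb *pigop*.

pigopooffo

Since the final sound of *pigop* is /p/ (a voiceless consonant), it takes -o, giving *pigopo*.
The causative form *pigopo* — last vowel /o/ (a rounded vowel) → -of → *pigopoof*.
Since the last vowel of the past-tense form *pigopoof* is /o/ (a back vowel), it takes -fo, giving *pigopooffo*.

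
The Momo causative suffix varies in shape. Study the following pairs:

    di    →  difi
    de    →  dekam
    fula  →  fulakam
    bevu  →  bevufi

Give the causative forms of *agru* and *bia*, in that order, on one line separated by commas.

The suffix is conditioned by the last vowel: -fi when the last vowel of the stem is a high vowel (*di*, *bevu*); -kam when the last vowel of the stem is a non-high vowel (*de*, *fula*).
*agru* — last vowel /u/ (a high vowel) → -fi → *agrufi*.
The last vowel of *bia* is /a/, which is a non-high vowel, so the suffix is -kam, giving *biakam*.

agrufi, biakam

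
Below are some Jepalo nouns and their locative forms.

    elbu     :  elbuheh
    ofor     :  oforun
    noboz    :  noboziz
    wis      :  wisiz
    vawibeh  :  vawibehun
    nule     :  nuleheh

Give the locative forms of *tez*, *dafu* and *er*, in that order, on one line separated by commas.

teziz, dafuheh, erun

The suffix is conditioned by the final sound: -iz when the stem ends in a sibilant (*noboz*, *wis*); -un when the stem ends in a non-sibilant consonant (*ofor*, *vawibeh*); -heh when the stem ends in a vowel (*elbu*, *nule*).
*tez*: final sound = /z/, a sibilant → -iz → *teziz*.
*dafu*: final sound = /u/, a vowel → -heh → *dafuheh*.
*er*: final sound = /r/, a non-sibilant consonant → -un → *erun*.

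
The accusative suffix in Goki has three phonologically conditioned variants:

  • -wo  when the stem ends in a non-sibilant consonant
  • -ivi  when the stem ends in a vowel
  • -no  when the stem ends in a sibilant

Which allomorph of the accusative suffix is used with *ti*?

The final sound of *ti* is /i/, which is a vowel, so the suffix is -ivi.

-ivi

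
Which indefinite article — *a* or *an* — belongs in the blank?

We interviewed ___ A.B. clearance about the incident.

an

The indefinite article is chosen by the initial *sound* of the following word, not its spelling.
The initialism *A.B.* is read letter by letter; the first letter, A, is pronounced /eɪ/, which begins with a vowel sound.
So the article is *an*: We interviewed an A.B. clearance about the incident.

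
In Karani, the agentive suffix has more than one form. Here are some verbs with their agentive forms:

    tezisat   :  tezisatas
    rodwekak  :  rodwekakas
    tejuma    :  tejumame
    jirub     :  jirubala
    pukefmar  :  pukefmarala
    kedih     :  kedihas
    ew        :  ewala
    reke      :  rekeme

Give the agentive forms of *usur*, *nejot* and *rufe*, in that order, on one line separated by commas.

The pattern is voicing of the final sound: -as when the stem ends in a voiceless consonant (*tezisat*, *rodwekak*, *kedih*); -ala when the stem ends in a voiced consonant (*jirub*, *pukefmar*, *ew*); -me when the stem ends in a vowel (*tejuma*, *reke*).
*usur*: final sound = /r/, a voiced consonant → -ala → *usurala*.
*nejot*: final sound = /t/, a voiceless consonant → -as → *nejotas*.
The final sound of *rufe* is /e/, which is a vowel, so the suffix is -me, giving *rufeme*.

usurala, nejotas, rufeme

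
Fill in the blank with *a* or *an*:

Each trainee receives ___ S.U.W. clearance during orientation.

The indefinite article is chosen by the initial *sound* of the following word, not its spelling.
The initialism *S.U.W.* is read letter by letter; the first letter, S, is pronounced /ɛs/, which begins with a vowel sound.
So the article is *an*: Each trainee receives an S.U.W. clearance during orientation.

an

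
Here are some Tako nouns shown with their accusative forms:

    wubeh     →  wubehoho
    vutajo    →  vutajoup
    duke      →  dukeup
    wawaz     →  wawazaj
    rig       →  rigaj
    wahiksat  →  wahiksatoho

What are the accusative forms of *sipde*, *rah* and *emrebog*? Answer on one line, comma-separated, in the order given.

sipdeup, rahoho, emrebogaj

The alternation tracks the final sound of the stem — -oho when the stem ends in a voiceless consonant (*wubeh*, *wahiksat*); -aj when the stem ends in a voiced consonant (*wawaz*, *rig*); -up when the stem ends in a vowel (*vutajo*, *duke*).
The final sound of *sipde* is /e/, which is a vowel, so the suffix is -up, giving *sipdeup*.
*rah*: final sound = /h/, a voiceless consonant → -oho → *rahoho*.
*emrebog* — final sound /g/ (a voiced consonant) → -aj → *emrebogaj*.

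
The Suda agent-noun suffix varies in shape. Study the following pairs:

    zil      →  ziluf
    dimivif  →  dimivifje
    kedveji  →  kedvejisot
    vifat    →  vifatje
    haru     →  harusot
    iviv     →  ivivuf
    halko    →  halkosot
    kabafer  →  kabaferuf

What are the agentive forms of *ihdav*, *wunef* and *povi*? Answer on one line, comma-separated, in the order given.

The suffix is conditioned by the final sound: -je when the stem ends in a voiceless consonant (*dimivif*, *vifat*); -uf when the stem ends in a voiced consonant (*zil*, *iviv*, *kabafer*); -sot when the stem ends in a vowel (*kedveji*, *haru*, *halko*).
*ihdav*: final sound = /v/, a voiced consonant → -uf → *ihdavuf*.
*wunef*: final sound = /f/, a voiceless consonant → -je → *wunefje*.
Since the final sound of *povi* is /i/ (a vowel), it takes -sot, giving *povisot*.

ihdavuf, wunefje, povisot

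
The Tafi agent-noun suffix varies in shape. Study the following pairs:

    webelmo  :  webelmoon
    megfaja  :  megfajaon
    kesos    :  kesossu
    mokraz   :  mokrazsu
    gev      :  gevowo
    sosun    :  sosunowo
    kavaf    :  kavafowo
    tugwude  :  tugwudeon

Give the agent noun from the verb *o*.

The alternation tracks the final sound of the stem — -su when the stem ends in a sibilant (*kesos*, *mokraz*); -owo when the stem ends in a non-sibilant consonant (*gev*, *sosun*, *kavaf*); -on when the stem ends in a vowel (*webelmo*, *megfaja*, *tugwude*).
Since the final sound of *o* is /o/ (a vowel), it takes -on, giving *oon*.

oon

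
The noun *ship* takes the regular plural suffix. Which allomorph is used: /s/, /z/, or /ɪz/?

/s/

The stem *ship* ends in a voiceless non-sibilant consonant.
The plural suffix surfaces as /ɪz/ after sibilants, /s/ after other voiceless consonants, and /z/ after other voiced sounds.
So the plural -s on *ship* is pronounced /s/.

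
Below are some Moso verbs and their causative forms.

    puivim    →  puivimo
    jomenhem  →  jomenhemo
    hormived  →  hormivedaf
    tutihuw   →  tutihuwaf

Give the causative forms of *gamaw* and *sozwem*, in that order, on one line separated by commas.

gamawaf, sozwemo

The pattern is nasality of the final consonant: -o when the stem ends in a nasal (*puivim*, *jomenhem*); -af when the stem ends in a non-nasal consonant (*hormived*, *tutihuw*).
Since the final consonant of *gamaw* is /w/ (non-nasal), it takes -af, giving *gamawaf*.
*sozwem* — final consonant /m/ (a nasal) → -o → *sozwemo*.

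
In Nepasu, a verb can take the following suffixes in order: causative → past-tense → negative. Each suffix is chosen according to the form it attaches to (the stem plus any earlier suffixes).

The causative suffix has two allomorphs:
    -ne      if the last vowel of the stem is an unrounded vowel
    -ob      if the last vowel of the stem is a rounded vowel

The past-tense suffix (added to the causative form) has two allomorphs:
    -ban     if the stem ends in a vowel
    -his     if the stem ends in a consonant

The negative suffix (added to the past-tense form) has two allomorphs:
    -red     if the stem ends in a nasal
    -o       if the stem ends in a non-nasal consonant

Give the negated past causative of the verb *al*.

alnebanred

*al* — last vowel /a/ (an unrounded vowel) → -ne → *alne*.
The final sound of the causative form *alne* is /e/, which is a vowel, so the past-tense suffix is -ban, giving *alneban*.
The final consonant of the past-tense form *alneban* is /n/, which is a nasal, so the negative suffix is -red, giving *alnebanred*.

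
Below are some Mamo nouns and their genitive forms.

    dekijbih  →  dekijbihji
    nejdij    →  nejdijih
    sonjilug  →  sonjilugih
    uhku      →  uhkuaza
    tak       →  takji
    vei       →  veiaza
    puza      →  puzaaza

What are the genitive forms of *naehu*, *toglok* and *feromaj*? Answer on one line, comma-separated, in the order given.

naehuaza, toglokji, feromajih

The alternation tracks the final sound of the stem — -ji when the stem ends in a voiceless consonant (*dekijbih*, *tak*); -ih when the stem ends in a voiced consonant (*nejdij*, *sonjilug*); -aza when the stem ends in a vowel (*uhku*, *vei*, *puza*).
Since the final sound of *naehu* is /u/ (a vowel), it takes -aza, giving *naehuaza*.
The final sound of *toglok* is /k/, which is a voiceless consonant, so the suffix is -ji, giving *toglokji*.
*feromaj* — final sound /j/ (a voiced consonant) → -ih → *feromajih*.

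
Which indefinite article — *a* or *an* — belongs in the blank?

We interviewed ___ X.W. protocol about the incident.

The indefinite article is chosen by the initial *sound* of the following word, not its spelling.
The initialism *X.W.* is read letter by letter; the first letter, X, is pronounced /ɛks/, which begins with a vowel sound.
So the article is *an*: We interviewed an X.W. protocol about the incident.

an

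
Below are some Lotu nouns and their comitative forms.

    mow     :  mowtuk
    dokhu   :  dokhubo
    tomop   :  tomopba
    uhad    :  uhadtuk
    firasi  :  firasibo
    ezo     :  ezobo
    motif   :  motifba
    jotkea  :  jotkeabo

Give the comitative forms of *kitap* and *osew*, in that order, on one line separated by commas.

kitapba, osewtuk

Looking at the final sound of each stem: -ba when the stem ends in a voiceless consonant (*tomop*, *motif*); -tuk when the stem ends in a voiced consonant (*mow*, *uhad*); -bo when the stem ends in a vowel (*dokhu*, *firasi*, *ezo*, *jotkea*).
The final sound of *kitap* is /p/, which is a voiceless consonant, so the suffix is -ba, giving *kitapba*.
*osew*: final sound = /w/, a voiced consonant → -tuk → *osewtuk*.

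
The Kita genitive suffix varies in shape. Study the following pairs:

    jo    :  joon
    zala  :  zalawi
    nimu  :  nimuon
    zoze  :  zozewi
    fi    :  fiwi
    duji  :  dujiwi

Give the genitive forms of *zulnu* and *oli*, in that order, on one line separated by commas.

zulnuon, oliwi

Looking at the last vowel of each stem: -on when the last vowel of the stem is a rounded vowel (*jo*, *nimu*); -wi when the last vowel of the stem is an unrounded vowel (*zala*, *zoze*, *fi*, *duji*).
*zulnu* — last vowel /u/ (a rounded vowel) → -on → *zulnuon*.
*oli* — last vowel /i/ (an unrounded vowel) → -wi → *oliwi*.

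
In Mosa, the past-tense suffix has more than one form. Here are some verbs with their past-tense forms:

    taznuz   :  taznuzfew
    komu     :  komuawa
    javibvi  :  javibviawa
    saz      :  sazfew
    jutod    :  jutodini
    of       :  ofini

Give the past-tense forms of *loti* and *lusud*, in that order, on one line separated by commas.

Looking at the final sound of each stem: -few when the stem ends in a sibilant (*taznuz*, *saz*); -ini when the stem ends in a non-sibilant consonant (*jutod*, *of*); -awa when the stem ends in a vowel (*komu*, *javibvi*).
*loti* — final sound /i/ (a vowel) → -awa → *lotiawa*.
The final sound of *lusud* is /d/, which is a non-sibilant consonant, so the suffix is -ini, giving *lusudini*.

lotiawa, lusudini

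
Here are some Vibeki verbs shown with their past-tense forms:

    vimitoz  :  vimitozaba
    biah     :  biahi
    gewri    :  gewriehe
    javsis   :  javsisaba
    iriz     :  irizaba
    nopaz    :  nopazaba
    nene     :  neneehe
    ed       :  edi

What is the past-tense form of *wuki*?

wukiehe

The suffix is conditioned by the final sound: -aba when the stem ends in a sibilant (*vimitoz*, *javsis*, *iriz*, *nopaz*); -i when the stem ends in a non-sibilant consonant (*biah*, *ed*); -ehe when the stem ends in a vowel (*gewri*, *nene*).
*wuki* — final sound /i/ (a vowel) → -ehe → *wukiehe*.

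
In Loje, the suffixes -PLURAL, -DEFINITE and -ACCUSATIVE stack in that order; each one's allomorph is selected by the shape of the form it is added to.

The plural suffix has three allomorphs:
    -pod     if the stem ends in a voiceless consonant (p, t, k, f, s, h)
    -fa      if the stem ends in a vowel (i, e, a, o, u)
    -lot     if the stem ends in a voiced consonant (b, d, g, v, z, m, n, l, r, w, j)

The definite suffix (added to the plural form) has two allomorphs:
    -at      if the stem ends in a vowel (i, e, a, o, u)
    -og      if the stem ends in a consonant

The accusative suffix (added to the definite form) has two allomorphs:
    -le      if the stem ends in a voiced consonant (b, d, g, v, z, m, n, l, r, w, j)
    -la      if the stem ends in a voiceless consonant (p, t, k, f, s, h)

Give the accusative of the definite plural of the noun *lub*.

lublotogle

*lub*: final sound = /b/, a voiced consonant → -lot → *lublot*.
The plural form *lublot*: final sound = /t/, a consonant → -og → *lublotog*.
The final consonant of the definite form *lublotog* is /g/, which is voiced, so the accusative suffix is -le, giving *lublotogle*.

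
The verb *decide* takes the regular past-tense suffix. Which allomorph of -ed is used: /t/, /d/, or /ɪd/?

/ɪd/

The stem *decide* ends in /t/ or /d/.
The -ed suffix is realized as /ɪd/ after /t, d/; as /t/ after other voiceless consonants; and as /d/ after other voiced sounds.
So -ed on *decide* is pronounced /ɪd/.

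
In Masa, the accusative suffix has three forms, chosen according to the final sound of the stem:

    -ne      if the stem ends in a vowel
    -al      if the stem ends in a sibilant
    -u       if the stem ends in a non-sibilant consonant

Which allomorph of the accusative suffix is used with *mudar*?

The final sound of *mudar* is /r/, which is a non-sibilant consonant, so the suffix is -u.

-u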